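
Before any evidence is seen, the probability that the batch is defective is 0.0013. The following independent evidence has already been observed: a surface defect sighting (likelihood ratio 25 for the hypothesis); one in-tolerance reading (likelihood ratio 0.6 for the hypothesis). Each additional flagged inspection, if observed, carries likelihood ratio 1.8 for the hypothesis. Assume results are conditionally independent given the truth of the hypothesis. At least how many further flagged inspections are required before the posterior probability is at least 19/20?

Prior odds = 0.0013/0.9987 = 13/9987.
Combined Bayes factor of the evidence already in hand = 25 × 0.6 = 15.
Odds after that evidence = (13/9987) × 15 = 65/3329.
Target odds = 0.95/0.05 = 19.
Need 1.8ⁿ ≥ 19 ÷ (65/3329) = 63251/65.
1.8¹¹ ≈642.684 falls short of 63251/65 but 1.8¹² ≈1156.83 reaches it, so n = 12.

12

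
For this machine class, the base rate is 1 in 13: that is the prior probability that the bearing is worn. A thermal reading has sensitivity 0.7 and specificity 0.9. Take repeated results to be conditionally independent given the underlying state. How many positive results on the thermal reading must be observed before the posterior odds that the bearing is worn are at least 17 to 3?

3

Prior odds = (1/13)/(12/13) = 1/12.
False-positive rate = 1 − 0.9 = 0.1; likelihood ratio of a positive = 0.7/0.1 = 7.
Target odds = 17/3.
Require 7ⁿ ≥ 17/3 ÷ (1/12) = 68.
7² = 49 falls short of 68 but 7³ = 343 reaches it, so n = 3.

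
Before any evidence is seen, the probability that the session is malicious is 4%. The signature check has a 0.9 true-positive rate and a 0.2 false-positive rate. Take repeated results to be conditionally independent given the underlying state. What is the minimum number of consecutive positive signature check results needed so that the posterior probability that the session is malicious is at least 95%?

5

Prior odds = 0.04/0.96 = 1/24.
Likelihood ratio of a positive result = 0.9/0.2 = 4.5.
Target posterior odds = 0.95/0.05 = 19.
Require 4.5ⁿ ≥ 19 ÷ (1/24) = 456.
4.5⁴ = 410.0625 falls short of 456 but 4.5⁵ = 1845.28125 reaches it, so n = 5.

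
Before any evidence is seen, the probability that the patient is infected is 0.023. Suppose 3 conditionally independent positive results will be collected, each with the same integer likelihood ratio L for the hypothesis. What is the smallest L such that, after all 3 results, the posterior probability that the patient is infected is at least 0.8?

6

Prior odds = 0.023/0.977 = 23/977.
Target odds = 0.8/0.2 = 4.
Need L³ ≥ 4 ÷ (23/977) = 3908/23.
5³ = 125 < 3908/23 ≤ 216 = 6³, so L = 6.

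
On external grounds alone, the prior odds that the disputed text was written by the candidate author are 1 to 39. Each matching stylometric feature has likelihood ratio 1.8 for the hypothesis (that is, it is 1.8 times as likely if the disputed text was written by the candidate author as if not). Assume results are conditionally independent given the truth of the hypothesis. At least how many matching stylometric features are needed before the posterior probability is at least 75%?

9

Prior odds = 1/39.
Likelihood ratio per matching stylometric feature = 1.8.
Target odds: 0.75 ÷ 0.25 = 3.
Require 1.8ⁿ ≥ 3 ÷ (1/39) = 117.
1.8⁸ = 43046721/390625 falls short of 117 but 1.8⁹ = 387420489/1953125 reaches it, so n = 9.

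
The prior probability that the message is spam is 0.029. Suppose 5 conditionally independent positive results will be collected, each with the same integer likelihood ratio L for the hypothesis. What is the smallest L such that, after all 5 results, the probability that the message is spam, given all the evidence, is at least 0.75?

Prior odds = 0.029/0.971 = 29/971.
Target odds = 0.75/0.25 = 3.
Need L⁵ ≥ 3 ÷ (29/971) = 2913/29.
2⁵ = 32 < 2913/29 ≤ 243 = 3⁵, so L = 3.

3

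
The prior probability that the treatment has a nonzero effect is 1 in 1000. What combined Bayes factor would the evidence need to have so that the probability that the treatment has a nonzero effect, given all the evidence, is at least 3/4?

2997

Prior odds = 0.001/0.999 = 1/999.
Target odds = 0.75/0.25 = 3.
Required Bayes factor = 3 ÷ (1/999) = 2997.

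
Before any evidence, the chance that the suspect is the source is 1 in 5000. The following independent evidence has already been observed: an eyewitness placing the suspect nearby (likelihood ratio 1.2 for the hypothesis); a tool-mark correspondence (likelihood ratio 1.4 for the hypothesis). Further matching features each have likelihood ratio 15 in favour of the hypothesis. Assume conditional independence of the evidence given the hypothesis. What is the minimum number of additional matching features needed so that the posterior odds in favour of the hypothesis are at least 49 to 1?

Prior odds = 0.0002/0.9998 = 1/4999.
Combined Bayes factor of the evidence already in hand = 1.2 × 1.4 = 1.68.
Odds after that evidence = (1/4999) × 1.68 = 42/124975.
Target odds = 49.
Need 15ⁿ ≥ 49 ÷ (42/124975) = 874825/6.
15⁴ = 50625 falls short of 874825/6 but 15⁵ = 759375 reaches it, so n = 5.

5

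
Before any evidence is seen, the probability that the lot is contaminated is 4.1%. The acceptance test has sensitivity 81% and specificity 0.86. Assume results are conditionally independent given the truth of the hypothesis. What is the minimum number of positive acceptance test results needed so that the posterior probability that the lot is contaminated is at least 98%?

5

Prior odds = 0.041/0.959 = 41/959.
False-positive rate = 1 − 0.86 = 0.14; likelihood ratio of a positive = 0.81/0.14 = 81/14.
Target odds: 0.98 ÷ 0.02 = 49.
Require (81/14)ⁿ ≥ 49 ÷ (41/959) = 46991/41.
(81/14)⁴ = 43046721/38416 falls short of 46991/41 but (81/14)⁵ ≈6483.13 reaches it, so n = 5.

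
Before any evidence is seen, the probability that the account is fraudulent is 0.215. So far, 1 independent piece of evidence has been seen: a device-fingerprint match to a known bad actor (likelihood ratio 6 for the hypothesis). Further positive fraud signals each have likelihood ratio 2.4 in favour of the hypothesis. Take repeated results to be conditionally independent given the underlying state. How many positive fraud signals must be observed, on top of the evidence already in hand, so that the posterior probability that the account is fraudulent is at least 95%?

Prior odds = 0.215/0.785 = 43/157.
Bayes factor of the evidence already in hand = 6.
Odds after that evidence = (43/157) × 6 = 258/157.
Target odds = 0.95/0.05 = 19.
Need 2.4ⁿ ≥ 19 ÷ (258/157) = 2983/258.
2.4² = 5.76 falls short of 2983/258 but 2.4³ = 13.824 reaches it, so n = 3.

3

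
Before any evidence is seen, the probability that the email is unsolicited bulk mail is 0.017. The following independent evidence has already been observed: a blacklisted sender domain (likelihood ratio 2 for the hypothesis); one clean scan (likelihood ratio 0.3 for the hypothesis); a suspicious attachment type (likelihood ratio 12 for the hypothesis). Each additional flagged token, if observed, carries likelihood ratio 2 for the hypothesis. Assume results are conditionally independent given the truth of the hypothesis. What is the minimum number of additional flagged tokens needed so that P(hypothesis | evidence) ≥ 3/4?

5

Prior odds = 0.017/0.983 = 17/983.
Combined Bayes factor of the evidence already in hand = 2 × 0.3 × 12 = 7.2.
Odds after that evidence = (17/983) × 7.2 = 612/4915.
Target odds = 0.75/0.25 = 3.
Need 2ⁿ ≥ 3 ÷ (612/4915) = 4915/204.
2⁴ = 16 falls short of 4915/204 but 2⁵ = 32 reaches it, so n = 5.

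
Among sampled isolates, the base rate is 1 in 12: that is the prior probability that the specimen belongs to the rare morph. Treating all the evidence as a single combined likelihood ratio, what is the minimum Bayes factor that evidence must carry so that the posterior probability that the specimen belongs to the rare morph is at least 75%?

33

Prior odds = (1/12)/(11/12) = 1/11.
Target odds = 0.75/0.25 = 3.
Required Bayes factor = 3 ÷ (1/11) = 33.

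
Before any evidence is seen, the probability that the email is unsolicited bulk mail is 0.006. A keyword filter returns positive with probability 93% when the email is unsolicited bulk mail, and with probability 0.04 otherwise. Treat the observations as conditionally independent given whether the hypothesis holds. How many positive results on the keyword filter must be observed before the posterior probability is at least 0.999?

4

Prior odds: 0.006 ÷ 0.994 = 3/497.
Likelihood ratio of a positive result = 0.93/0.04 = 23.25.
Target posterior odds = 0.999/0.001 = 999.
Need (3/497) × 23.25ⁿ ≥ 999, i.e. 23.25ⁿ ≥ 165501.
23.25³ = 804357/64 falls short of 165501 but 23.25⁴ = 74805201/256 reaches it, so n = 4.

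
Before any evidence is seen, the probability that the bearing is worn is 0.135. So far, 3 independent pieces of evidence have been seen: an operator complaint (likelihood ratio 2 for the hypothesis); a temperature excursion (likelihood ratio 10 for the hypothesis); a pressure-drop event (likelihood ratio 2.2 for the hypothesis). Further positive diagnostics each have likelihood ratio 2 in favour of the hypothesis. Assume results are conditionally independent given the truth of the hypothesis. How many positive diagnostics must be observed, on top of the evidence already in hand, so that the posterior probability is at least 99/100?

Prior odds = 0.135/0.865 = 27/173.
Combined Bayes factor of the evidence already in hand = 2 × 10 × 2.2 = 44.
Odds after that evidence = (27/173) × 44 = 1188/173.
Target odds = 0.99/0.01 = 99.
Need 2ⁿ ≥ 99 ÷ (1188/173) = 173/12.
2³ = 8 falls short of 173/12 but 2⁴ = 16 reaches it, so n = 4.

4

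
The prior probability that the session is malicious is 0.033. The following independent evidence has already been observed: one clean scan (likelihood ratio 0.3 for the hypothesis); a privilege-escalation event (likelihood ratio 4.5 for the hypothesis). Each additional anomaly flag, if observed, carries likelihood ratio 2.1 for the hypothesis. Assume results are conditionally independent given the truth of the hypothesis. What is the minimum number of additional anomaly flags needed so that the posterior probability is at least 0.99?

11

Prior odds = 0.033/0.967 = 33/967.
Combined Bayes factor of the evidence already in hand = 0.3 × 4.5 = 1.35.
Odds after that evidence = (33/967) × 1.35 = 891/19340.
Target odds = 0.99/0.01 = 99.
Need 2.1ⁿ ≥ 99 ÷ (891/19340) = 19340/9.
2.1¹⁰ ≈1667.99 falls short of 19340/9 but 2.1¹¹ ≈3502.78 reaches it, so n = 11.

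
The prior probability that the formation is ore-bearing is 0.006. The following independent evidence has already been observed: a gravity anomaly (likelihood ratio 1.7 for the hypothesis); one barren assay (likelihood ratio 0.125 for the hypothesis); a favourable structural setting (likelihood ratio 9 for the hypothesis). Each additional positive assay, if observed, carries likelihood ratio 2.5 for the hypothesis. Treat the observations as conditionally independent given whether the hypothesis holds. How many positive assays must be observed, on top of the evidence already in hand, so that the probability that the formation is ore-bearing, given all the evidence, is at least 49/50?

10

Prior odds = 0.006/0.994 = 3/497.
Combined Bayes factor of the evidence already in hand = 1.7 × 0.125 × 9 = 1.9125.
Odds after that evidence = (3/497) × 1.9125 = 459/39760.
Target odds = 0.98/0.02 = 49.
Need 2.5ⁿ ≥ 49 ÷ (459/39760) = 1948240/459.
2.5⁹ = 1953125/512 falls short of 1948240/459 but 2.5¹⁰ = 9765625/1024 reaches it, so n = 10.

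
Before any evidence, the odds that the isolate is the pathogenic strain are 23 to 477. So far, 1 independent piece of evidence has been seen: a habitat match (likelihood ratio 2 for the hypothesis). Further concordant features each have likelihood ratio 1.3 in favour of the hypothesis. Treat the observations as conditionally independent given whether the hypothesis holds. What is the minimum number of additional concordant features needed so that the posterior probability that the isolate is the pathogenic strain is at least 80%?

Prior odds = 23/477.
Bayes factor of the evidence already in hand = 2.
Odds after that evidence = (23/477) × 2 = 46/477.
Target odds = 0.8/0.2 = 4.
Need 1.3ⁿ ≥ 4 ÷ (46/477) = 954/23.
1.3¹⁴ ≈39.3738 falls short of 954/23 but 1.3¹⁵ ≈51.1859 reaches it, so n = 15.

15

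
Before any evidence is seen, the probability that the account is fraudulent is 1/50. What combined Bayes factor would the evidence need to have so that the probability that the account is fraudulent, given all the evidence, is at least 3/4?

147

Prior odds = 0.02/0.98 = 1/49.
Target odds = 0.75/0.25 = 3.
Required Bayes factor = 3 ÷ (1/49) = 147.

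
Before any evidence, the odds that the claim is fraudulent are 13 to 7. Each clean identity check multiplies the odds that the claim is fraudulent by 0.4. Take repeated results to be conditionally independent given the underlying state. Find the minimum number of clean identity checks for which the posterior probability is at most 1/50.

5

Prior odds = 13/7.
Likelihood ratio per clean identity check = 0.4.
Target odds: 0.02 ÷ 0.98 = 1/49.
Require 0.4ⁿ ≤ 1/49 ÷ (13/7) = 1/91.
0.4⁴ = 0.0256 is still above 1/91 but 0.4⁵ = 0.01024 is at or below it, so n = 5.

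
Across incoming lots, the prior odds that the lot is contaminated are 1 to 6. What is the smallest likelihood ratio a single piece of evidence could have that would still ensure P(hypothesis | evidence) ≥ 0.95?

114

Prior odds = 1/6.
Target odds = 0.95/0.05 = 19.
Required Bayes factor = 19 ÷ (1/6) = 114.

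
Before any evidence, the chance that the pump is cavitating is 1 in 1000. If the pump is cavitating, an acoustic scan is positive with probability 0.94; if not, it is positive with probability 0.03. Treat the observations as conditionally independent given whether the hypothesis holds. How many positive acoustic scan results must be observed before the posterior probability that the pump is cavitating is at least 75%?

Prior odds = 0.001/0.999 = 1/999.
Likelihood ratio of a positive = 0.94/0.03 = 94/3.
Target posterior odds = 0.75/0.25 = 3.
Need (1/999) × (94/3)ⁿ ≥ 3, i.e. (94/3)ⁿ ≥ 2997.
(94/3)² = 8836/9 falls short of 2997 but (94/3)³ = 830584/27 reaches it, so n = 3.

3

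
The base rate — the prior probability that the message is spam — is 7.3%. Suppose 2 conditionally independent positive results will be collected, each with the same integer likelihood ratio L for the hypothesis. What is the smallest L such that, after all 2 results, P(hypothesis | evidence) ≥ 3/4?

7

Prior odds = 0.073/0.927 = 73/927.
Target odds = 0.75/0.25 = 3.
Need L² ≥ 3 ÷ (73/927) = 2781/73.
6² = 36 < 2781/73 ≤ 49 = 7², so L = 7.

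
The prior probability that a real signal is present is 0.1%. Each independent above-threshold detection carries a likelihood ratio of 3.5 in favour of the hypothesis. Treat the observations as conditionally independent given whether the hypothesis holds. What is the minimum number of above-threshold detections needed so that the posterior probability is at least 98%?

Prior odds = 0.001/0.999 = 1/999.
Likelihood ratio per above-threshold detection = 3.5.
Target posterior odds = 0.98/0.02 = 49.
Require 3.5ⁿ ≥ 49 ÷ (1/999) = 48951.
3.5⁸ = 5764801/256 falls short of 48951 but 3.5⁹ = 40353607/512 reaches it, so n = 9.

9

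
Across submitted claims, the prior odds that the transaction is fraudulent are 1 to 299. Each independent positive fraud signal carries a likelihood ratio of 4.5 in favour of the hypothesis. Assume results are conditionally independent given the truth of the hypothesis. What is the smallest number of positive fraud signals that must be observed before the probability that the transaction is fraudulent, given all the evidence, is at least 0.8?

Prior odds = 1/299.
Likelihood ratio per positive fraud signal = 4.5.
Target odds: 0.8 ÷ 0.2 = 4.
Require 4.5ⁿ ≥ 4 ÷ (1/299) = 1196.
4.5⁴ = 410.0625 falls short of 1196 but 4.5⁵ = 1845.28125 reaches it, so n = 5.

5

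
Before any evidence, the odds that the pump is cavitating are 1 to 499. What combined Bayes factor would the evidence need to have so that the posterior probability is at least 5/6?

2495

Prior odds = 1/499.
Target odds = (5/6)/(1/6) = 5.
Required Bayes factor = 5 ÷ (1/499) = 2495.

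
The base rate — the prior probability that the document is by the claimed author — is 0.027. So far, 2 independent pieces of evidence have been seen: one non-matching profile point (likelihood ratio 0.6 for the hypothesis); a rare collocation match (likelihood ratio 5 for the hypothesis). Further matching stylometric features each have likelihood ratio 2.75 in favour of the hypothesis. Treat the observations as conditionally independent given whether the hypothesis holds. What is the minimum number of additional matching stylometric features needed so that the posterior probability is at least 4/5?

4

Prior odds = 0.027/0.973 = 27/973.
Combined Bayes factor of the evidence already in hand = 0.6 × 5 = 3.
Odds after that evidence = (27/973) × 3 = 81/973.
Target odds = 0.8/0.2 = 4.
Need 2.75ⁿ ≥ 4 ÷ (81/973) = 3892/81.
2.75³ = 20.796875 falls short of 3892/81 but 2.75⁴ = 57.19140625 reaches it, so n = 4.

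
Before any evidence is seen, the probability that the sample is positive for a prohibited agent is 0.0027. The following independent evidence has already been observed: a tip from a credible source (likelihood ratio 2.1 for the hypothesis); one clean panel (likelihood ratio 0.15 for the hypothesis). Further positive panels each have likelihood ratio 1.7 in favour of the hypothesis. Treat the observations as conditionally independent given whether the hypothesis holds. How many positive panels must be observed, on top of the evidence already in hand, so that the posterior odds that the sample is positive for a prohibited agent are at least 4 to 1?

16

Prior odds = 0.0027/0.9973 = 27/9973.
Combined Bayes factor of the evidence already in hand = 2.1 × 0.15 = 0.315.
Odds after that evidence = (27/9973) × 0.315 = 1701/1994600.
Target odds = 4.
Need 1.7ⁿ ≥ 4 ÷ (1701/1994600) = 7978400/1701.
1.7¹⁵ ≈2862.42 falls short of 7978400/1701 but 1.7¹⁶ ≈4866.12 reaches it, so n = 16.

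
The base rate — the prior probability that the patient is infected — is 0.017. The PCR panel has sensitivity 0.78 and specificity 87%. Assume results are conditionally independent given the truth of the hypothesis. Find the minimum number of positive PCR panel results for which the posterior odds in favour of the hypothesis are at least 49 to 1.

5

Prior odds = 0.017/0.983 = 17/983.
False-positive rate = 1 − 0.87 = 0.13; likelihood ratio of a positive = 0.78/0.13 = 6.
Target odds = 49.
Need (17/983) × 6ⁿ ≥ 49, i.e. 6ⁿ ≥ 48167/17.
6⁴ = 1296 falls short of 48167/17 but 6⁵ = 7776 reaches it, so n = 5.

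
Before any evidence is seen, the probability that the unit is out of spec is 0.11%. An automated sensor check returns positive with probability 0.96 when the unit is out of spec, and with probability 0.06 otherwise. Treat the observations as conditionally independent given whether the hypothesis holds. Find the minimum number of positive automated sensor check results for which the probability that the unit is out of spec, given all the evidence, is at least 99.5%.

5

Prior odds = 0.0011/0.9989 = 11/9989.
Likelihood ratio of a positive result = 0.96/0.06 = 16.
Target odds: 0.995 ÷ 0.005 = 199.
Require 16ⁿ ≥ 199 ÷ (11/9989) = 1987811/11.
16⁴ = 65536 falls short of 1987811/11 but 16⁵ = 1048576 reaches it, so n = 5.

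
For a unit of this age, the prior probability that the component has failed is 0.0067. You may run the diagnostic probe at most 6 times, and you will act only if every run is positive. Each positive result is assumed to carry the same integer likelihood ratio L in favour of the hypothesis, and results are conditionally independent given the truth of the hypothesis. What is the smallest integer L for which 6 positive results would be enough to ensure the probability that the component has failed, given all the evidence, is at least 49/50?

5

Prior odds = 0.0067/0.9933 = 67/9933.
Target odds = 0.98/0.02 = 49.
Need L⁶ ≥ 49 ÷ (67/9933) = 486717/67.
4⁶ = 4096 < 486717/67 ≤ 15625 = 5⁶, so L = 5.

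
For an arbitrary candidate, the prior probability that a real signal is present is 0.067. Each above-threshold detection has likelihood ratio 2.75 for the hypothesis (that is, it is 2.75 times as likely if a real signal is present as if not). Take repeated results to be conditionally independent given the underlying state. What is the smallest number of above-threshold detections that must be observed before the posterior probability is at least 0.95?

Prior odds = 0.067/0.933 = 67/933.
Likelihood ratio per above-threshold detection = 2.75.
Target posterior odds = 0.95/0.05 = 19.
Need (67/933) × 2.75ⁿ ≥ 19, i.e. 2.75ⁿ ≥ 17727/67.
2.75⁵ = 161051/1024 falls short of 17727/67 but 2.75⁶ = 1771561/4096 reaches it, so n = 6.

6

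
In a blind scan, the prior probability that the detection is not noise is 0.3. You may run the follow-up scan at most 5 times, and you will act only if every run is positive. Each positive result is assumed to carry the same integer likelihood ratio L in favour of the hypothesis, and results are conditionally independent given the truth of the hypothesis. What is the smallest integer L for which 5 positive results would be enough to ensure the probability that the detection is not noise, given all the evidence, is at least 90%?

Prior odds = 0.3/0.7 = 3/7.
Target odds = 0.9/0.1 = 9.
Need L⁵ ≥ 9 ÷ (3/7) = 21.
1⁵ = 1 < 21 ≤ 32 = 2⁵, so L = 2.

2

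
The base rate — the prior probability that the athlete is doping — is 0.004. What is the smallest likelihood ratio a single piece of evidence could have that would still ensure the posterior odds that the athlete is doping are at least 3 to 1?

Prior odds = 0.004/0.996 = 1/249.
Target odds = 3.
Required Bayes factor = 3 ÷ (1/249) = 747.

747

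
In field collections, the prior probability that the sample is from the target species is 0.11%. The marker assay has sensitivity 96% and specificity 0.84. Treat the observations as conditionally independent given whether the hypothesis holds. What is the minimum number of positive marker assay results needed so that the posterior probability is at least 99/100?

7

Prior odds: 0.0011 ÷ 0.9989 = 11/9989.
False-positive rate = 1 − 0.84 = 0.16; likelihood ratio of a positive = 0.96/0.16 = 6.
Target posterior odds = 0.99/0.01 = 99.
Need (11/9989) × 6ⁿ ≥ 99, i.e. 6ⁿ ≥ 89901.
6⁶ = 46656 falls short of 89901 but 6⁷ = 279936 reaches it, so n = 7.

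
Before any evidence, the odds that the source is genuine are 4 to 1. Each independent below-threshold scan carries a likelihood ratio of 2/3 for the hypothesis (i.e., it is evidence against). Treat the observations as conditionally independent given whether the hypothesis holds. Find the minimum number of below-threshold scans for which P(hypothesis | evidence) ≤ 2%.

14

Prior odds = 4.
Likelihood ratio per below-threshold scan = 2/3.
Target odds: 0.02 ÷ 0.98 = 1/49.
Require (2/3)ⁿ ≤ 1/49 ÷ 4 = 1/196.
(2/3)¹³ = 8192/1594323 is still above 1/196 but (2/3)¹⁴ = 16384/4782969 is at or below it, so n = 14.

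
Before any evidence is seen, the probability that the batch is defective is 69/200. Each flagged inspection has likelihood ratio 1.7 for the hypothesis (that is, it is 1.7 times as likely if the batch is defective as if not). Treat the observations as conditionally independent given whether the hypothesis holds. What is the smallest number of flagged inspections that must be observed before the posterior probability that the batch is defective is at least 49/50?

9

Prior odds: 0.345 ÷ 0.655 = 69/131.
Likelihood ratio per flagged inspection = 1.7.
Target odds: 0.98 ÷ 0.02 = 49.
Need (69/131) × 1.7ⁿ ≥ 49, i.e. 1.7ⁿ ≥ 6419/69.
1.7⁸ ≈69.7576 falls short of 6419/69 but 1.7⁹ ≈118.588 reaches it, so n = 9.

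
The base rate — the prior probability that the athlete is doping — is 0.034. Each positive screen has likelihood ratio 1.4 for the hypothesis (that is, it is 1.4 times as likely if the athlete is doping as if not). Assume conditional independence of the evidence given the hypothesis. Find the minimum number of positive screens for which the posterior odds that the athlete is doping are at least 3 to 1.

Prior odds = 0.034/0.966 = 17/483.
Likelihood ratio per positive screen = 1.4.
Target odds = 3.
Need (17/483) × 1.4ⁿ ≥ 3, i.e. 1.4ⁿ ≥ 1449/17.
1.4¹³ ≈79.3715 falls short of 1449/17 but 1.4¹⁴ ≈111.12 reaches it, so n = 14.

14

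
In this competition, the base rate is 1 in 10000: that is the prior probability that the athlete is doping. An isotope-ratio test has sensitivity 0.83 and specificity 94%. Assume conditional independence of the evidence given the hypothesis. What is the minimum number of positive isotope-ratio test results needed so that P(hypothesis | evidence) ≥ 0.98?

Prior odds = 0.0001/0.9999 = 1/9999.
False-positive rate = 1 − 0.94 = 0.06; likelihood ratio of a positive = 0.83/0.06 = 83/6.
Target posterior odds = 0.98/0.02 = 49.
Require (83/6)ⁿ ≥ 49 ÷ (1/9999) = 489951.
(83/6)⁴ = 47458321/1296 falls short of 489951 but (83/6)⁵ ≈506564 reaches it, so n = 5.

5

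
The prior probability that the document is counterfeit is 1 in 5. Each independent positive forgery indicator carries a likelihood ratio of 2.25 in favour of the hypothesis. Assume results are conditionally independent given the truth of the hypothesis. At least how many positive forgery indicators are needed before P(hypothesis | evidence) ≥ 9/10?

Prior odds: 0.2 ÷ 0.8 = 0.25.
Likelihood ratio per positive forgery indicator = 2.25.
Target odds: 0.9 ÷ 0.1 = 9.
Need 0.25 × 2.25ⁿ ≥ 9, i.e. 2.25ⁿ ≥ 36.
2.25⁴ = 25.62890625 falls short of 36 but 2.25⁵ = 59049/1024 reaches it, so n = 5.

5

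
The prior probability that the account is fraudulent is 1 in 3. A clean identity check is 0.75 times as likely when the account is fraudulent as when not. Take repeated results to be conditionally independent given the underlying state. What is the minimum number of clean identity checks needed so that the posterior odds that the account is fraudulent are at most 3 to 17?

Prior odds: (1/3) ÷ (2/3) = 0.5.
Likelihood ratio per clean identity check = 0.75.
Target odds = 3/17.
Need 0.5 × 0.75ⁿ ≤ 3/17, i.e. 0.75ⁿ ≤ 6/17.
0.75³ = 0.421875 is still above 6/17 but 0.75⁴ = 0.31640625 is at or below it, so n = 4.

4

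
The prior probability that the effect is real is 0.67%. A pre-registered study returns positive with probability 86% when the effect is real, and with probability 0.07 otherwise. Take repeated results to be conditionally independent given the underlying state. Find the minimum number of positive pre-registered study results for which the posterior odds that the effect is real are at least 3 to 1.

Prior odds = 0.0067/0.9933 = 67/9933.
Likelihood ratio of a positive result = 0.86/0.07 = 86/7.
Target odds = 3.
Need (67/9933) × (86/7)ⁿ ≥ 3, i.e. (86/7)ⁿ ≥ 29799/67.
(86/7)² = 7396/49 falls short of 29799/67 but (86/7)³ = 636056/343 reaches it, so n = 3.

3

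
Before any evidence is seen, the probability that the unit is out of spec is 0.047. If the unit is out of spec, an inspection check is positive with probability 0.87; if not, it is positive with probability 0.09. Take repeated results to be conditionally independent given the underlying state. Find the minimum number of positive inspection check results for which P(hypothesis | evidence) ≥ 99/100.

4

Prior odds: 0.047 ÷ 0.953 = 47/953.
Likelihood ratio of a positive = 0.87/0.09 = 29/3.
Target posterior odds = 0.99/0.01 = 99.
Need (47/953) × (29/3)ⁿ ≥ 99, i.e. (29/3)ⁿ ≥ 94347/47.
(29/3)³ = 24389/27 falls short of 94347/47 but (29/3)⁴ = 707281/81 reaches it, so n = 4.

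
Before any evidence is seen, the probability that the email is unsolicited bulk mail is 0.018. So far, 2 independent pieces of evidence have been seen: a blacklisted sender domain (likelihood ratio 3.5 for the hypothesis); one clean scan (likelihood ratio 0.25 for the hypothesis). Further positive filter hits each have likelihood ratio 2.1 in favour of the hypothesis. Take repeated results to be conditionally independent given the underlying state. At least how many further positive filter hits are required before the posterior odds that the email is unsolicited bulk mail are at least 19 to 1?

10

Prior odds = 0.018/0.982 = 9/491.
Combined Bayes factor of the evidence already in hand = 3.5 × 0.25 = 0.875.
Odds after that evidence = (9/491) × 0.875 = 63/3928.
Target odds = 19.
Need 2.1ⁿ ≥ 19 ÷ (63/3928) = 74632/63.
2.1⁹ ≈794.28 falls short of 74632/63 but 2.1¹⁰ ≈1667.99 reaches it, so n = 10.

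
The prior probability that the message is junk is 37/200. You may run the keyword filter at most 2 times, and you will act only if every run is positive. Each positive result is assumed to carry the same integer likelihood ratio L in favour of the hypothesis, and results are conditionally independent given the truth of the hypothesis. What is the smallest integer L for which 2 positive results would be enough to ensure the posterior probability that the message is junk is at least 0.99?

Prior odds = 0.185/0.815 = 37/163.
Target odds = 0.99/0.01 = 99.
Need L² ≥ 99 ÷ (37/163) = 16137/37.
20² = 400 < 16137/37 ≤ 441 = 21², so L = 21.

21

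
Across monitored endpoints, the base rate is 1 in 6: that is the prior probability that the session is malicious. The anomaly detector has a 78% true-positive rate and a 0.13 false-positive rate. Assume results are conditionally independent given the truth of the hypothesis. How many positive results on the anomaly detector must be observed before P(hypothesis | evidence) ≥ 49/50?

Prior odds: (1/6) ÷ (5/6) = 0.2.
Likelihood ratio of a positive result = 0.78/0.13 = 6.
Target odds: 0.98 ÷ 0.02 = 49.
Require 6ⁿ ≥ 49 ÷ 0.2 = 245.
6³ = 216 falls short of 245 but 6⁴ = 1296 reaches it, so n = 4.

4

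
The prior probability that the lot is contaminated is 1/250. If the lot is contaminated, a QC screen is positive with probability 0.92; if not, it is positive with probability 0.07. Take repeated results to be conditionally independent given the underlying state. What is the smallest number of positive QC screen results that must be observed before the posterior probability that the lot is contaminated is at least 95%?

4

Prior odds = 0.004/0.996 = 1/249.
Likelihood ratio of a positive = 0.92/0.07 = 92/7.
Target posterior odds = 0.95/0.05 = 19.
Require (92/7)ⁿ ≥ 19 ÷ (1/249) = 4731.
(92/7)³ = 778688/343 falls short of 4731 but (92/7)⁴ = 71639296/2401 reaches it, so n = 4.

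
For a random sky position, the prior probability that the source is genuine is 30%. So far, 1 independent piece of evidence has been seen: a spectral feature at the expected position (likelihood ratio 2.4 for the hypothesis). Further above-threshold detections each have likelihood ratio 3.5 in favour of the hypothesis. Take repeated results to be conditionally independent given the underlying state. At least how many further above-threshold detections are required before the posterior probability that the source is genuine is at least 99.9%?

Prior odds = 0.3/0.7 = 3/7.
Bayes factor of the evidence already in hand = 2.4.
Odds after that evidence = (3/7) × 2.4 = 36/35.
Target odds = 0.999/0.001 = 999.
Need 3.5ⁿ ≥ 999 ÷ (36/35) = 971.25.
3.5⁵ = 525.21875 falls short of 971.25 but 3.5⁶ = 1838.265625 reaches it, so n = 6.

6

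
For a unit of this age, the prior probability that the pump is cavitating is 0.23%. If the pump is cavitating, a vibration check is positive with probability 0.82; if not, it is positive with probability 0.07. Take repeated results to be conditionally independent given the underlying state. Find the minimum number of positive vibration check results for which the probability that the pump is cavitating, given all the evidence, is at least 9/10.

4

Prior odds: 0.0023 ÷ 0.9977 = 23/9977.
Likelihood ratio of a positive = 0.82/0.07 = 82/7.
Target posterior odds = 0.9/0.1 = 9.
Require (82/7)ⁿ ≥ 9 ÷ (23/9977) = 89793/23.
(82/7)³ = 551368/343 falls short of 89793/23 but (82/7)⁴ = 45212176/2401 reaches it, so n = 4.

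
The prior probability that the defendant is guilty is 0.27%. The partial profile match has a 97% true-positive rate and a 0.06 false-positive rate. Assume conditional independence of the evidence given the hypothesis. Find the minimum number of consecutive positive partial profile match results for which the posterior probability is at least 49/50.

4

Prior odds: 0.0027 ÷ 0.9973 = 27/9973.
Likelihood ratio of a positive result = 0.97/0.06 = 97/6.
Target odds: 0.98 ÷ 0.02 = 49.
Require (97/6)ⁿ ≥ 49 ÷ (27/9973) = 488677/27.
(97/6)³ = 912673/216 falls short of 488677/27 but (97/6)⁴ = 88529281/1296 reaches it, so n = 4.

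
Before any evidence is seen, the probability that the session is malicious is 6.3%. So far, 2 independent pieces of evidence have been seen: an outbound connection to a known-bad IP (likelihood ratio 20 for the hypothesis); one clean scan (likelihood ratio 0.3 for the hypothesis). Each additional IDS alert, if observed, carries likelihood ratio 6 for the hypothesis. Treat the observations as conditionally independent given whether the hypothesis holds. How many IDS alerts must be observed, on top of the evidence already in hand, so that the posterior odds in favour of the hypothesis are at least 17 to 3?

Prior odds = 0.063/0.937 = 63/937.
Combined Bayes factor of the evidence already in hand = 20 × 0.3 = 6.
Odds after that evidence = (63/937) × 6 = 378/937.
Target odds = 17/3.
Need 6ⁿ ≥ 17/3 ÷ (378/937) = 15929/1134.
6¹ = 6 falls short of 15929/1134 but 6² = 36 reaches it, so n = 2.

2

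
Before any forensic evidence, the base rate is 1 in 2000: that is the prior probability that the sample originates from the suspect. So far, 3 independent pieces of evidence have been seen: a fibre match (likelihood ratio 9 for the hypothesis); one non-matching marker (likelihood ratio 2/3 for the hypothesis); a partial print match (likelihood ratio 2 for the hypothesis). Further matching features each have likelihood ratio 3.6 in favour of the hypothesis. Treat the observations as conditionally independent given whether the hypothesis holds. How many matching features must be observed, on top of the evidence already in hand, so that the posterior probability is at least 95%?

7

Prior odds = 0.0005/0.9995 = 1/1999.
Combined Bayes factor of the evidence already in hand = 9 × (2/3) × 2 = 12.
Odds after that evidence = (1/1999) × 12 = 12/1999.
Target odds = 0.95/0.05 = 19.
Need 3.6ⁿ ≥ 19 ÷ (12/1999) = 37981/12.
3.6⁶ = 34012224/15625 falls short of 37981/12 but 3.6⁷ = 612220032/78125 reaches it, so n = 7.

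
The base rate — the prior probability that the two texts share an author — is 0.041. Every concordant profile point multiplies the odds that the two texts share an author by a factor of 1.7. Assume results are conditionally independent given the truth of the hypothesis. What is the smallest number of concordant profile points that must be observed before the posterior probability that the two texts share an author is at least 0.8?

9

Prior odds: 0.041 ÷ 0.959 = 41/959.
Likelihood ratio per concordant profile point = 1.7.
Target posterior odds = 0.8/0.2 = 4.
Need (41/959) × 1.7ⁿ ≥ 4, i.e. 1.7ⁿ ≥ 3836/41.
1.7⁸ ≈69.7576 falls short of 3836/41 but 1.7⁹ ≈118.588 reaches it, so n = 9.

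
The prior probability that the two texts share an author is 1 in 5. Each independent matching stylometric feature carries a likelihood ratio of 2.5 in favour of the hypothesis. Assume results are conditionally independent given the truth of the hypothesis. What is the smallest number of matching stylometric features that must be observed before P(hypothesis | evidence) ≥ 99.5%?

Prior odds: 0.2 ÷ 0.8 = 0.25.
Likelihood ratio per matching stylometric feature = 2.5.
Target odds: 0.995 ÷ 0.005 = 199.
Require 2.5ⁿ ≥ 199 ÷ 0.25 = 796.
2.5⁷ = 610.3515625 falls short of 796 but 2.5⁸ = 390625/256 reaches it, so n = 8.

8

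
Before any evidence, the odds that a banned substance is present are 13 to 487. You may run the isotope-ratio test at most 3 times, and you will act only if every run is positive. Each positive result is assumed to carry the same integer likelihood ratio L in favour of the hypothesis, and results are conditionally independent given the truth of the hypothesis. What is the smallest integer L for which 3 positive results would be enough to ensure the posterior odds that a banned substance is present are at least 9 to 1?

Prior odds = 13/487.
Target odds = 9.
Need L³ ≥ 9 ÷ (13/487) = 4383/13.
6³ = 216 < 4383/13 ≤ 343 = 7³, so L = 7.

7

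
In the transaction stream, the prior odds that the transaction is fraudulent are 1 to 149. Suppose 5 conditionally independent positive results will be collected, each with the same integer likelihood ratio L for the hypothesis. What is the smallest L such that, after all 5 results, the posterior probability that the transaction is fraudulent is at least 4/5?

4

Prior odds = 1/149.
Target odds = 0.8/0.2 = 4.
Need L⁵ ≥ 4 ÷ (1/149) = 596.
3⁵ = 243 < 596 ≤ 1024 = 4⁵, so L = 4.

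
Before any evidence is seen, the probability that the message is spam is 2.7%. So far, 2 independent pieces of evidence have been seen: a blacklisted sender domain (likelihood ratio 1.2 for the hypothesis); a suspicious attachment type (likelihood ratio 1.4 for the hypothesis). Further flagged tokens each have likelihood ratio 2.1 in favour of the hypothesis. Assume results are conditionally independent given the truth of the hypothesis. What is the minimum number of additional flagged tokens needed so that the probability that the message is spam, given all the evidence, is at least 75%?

6

Prior odds = 0.027/0.973 = 27/973.
Combined Bayes factor of the evidence already in hand = 1.2 × 1.4 = 1.68.
Odds after that evidence = (27/973) × 1.68 = 162/3475.
Target odds = 0.75/0.25 = 3.
Need 2.1ⁿ ≥ 3 ÷ (162/3475) = 3475/54.
2.1⁵ = 4084101/100000 falls short of 3475/54 but 2.1⁶ = 85766121/1000000 reaches it, so n = 6.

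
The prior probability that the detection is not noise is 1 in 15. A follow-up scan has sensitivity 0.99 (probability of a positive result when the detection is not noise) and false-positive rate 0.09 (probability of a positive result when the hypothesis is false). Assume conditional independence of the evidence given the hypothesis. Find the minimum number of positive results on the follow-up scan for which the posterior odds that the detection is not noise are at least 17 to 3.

Prior odds: (1/15) ÷ (14/15) = 1/14.
Likelihood ratio of a positive result = 0.99/0.09 = 11.
Target odds = 17/3.
Need (1/14) × 11ⁿ ≥ 17/3, i.e. 11ⁿ ≥ 238/3.
11¹ = 11 falls short of 238/3 but 11² = 121 reaches it, so n = 2.

2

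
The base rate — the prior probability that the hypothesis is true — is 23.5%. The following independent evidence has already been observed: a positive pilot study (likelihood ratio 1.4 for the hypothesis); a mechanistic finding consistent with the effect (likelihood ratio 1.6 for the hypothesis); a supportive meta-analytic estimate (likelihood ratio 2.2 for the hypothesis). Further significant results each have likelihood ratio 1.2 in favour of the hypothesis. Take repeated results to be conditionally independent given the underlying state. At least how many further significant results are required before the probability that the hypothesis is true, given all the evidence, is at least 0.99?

Prior odds = 0.235/0.765 = 47/153.
Combined Bayes factor of the evidence already in hand = 1.4 × 1.6 × 2.2 = 4.928.
Odds after that evidence = (47/153) × 4.928 = 28952/19125.
Target odds = 0.99/0.01 = 99.
Need 1.2ⁿ ≥ 99 ÷ (28952/19125) = 172125/2632.
1.2²² ≈55.2061 falls short of 172125/2632 but 1.2²³ ≈66.2474 reaches it, so n = 23.

23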